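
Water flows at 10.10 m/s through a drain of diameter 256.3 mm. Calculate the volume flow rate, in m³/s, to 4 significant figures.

Q = 0.5211 m³/s

Q = A·v = 0.05159 m² × 10.10 m/s = 0.5211 m³/s.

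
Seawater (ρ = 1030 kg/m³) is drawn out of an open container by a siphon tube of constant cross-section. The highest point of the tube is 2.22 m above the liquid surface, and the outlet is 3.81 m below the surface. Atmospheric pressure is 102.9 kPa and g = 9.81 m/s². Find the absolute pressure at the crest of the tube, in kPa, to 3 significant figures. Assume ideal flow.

P_top ≈ 42.0 kPa

From the surface to the outlet (both open to atmosphere, surface at rest): v = √(2g·h_out) = √(2·9.81·3.81) = 8.65 m/s.
Continuity keeps v the same throughout the tube; from surface to crest, P_atm + 0 = P_top + ½ρv² + ρg·h_top.
P_top = 102900 − ½·1030·8.65² − 1030·9.81·2.22 = 42000 Pa.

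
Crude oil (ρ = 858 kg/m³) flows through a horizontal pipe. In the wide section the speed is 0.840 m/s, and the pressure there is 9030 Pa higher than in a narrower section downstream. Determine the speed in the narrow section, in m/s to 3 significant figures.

With h₁ = h₂, rearranging Bernoulli gives v₂ = √(v₁² + 2ΔP/ρ).
v₂ = √(0.840² + 2·9030/858) = √(0.706 + 21.0) = 4.66 m/s.

v₂ ≈ 4.66 m/s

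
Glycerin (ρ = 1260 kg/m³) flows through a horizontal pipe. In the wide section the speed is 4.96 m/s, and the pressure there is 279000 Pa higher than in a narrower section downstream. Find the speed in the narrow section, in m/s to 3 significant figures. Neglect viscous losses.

With h₁ = h₂, rearranging Bernoulli gives v₂ = √(v₁² + 2ΔP/ρ).
v₂ = √(4.96² + 2·279000/1260) = √(24.6 + 443) = 21.6 m/s.

21.6 m/s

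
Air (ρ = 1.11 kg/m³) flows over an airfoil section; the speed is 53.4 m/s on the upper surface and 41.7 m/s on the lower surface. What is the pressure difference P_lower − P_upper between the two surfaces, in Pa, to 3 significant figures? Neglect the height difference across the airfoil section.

ΔP = 618 Pa

The pressure is lower where the speed is higher: ΔP = ½ρ(v_up² − v_low²).
ΔP = ½·1.11·(53.4² − 41.7²) = 618 Pa.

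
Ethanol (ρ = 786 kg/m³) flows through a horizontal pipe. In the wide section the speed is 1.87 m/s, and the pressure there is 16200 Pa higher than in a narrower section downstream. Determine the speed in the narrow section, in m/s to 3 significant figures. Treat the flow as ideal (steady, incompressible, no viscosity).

v₂ ≈ 6.69 m/s

Horizontal Bernoulli: P₁ + ½ρv₁² = P₂ + ½ρv₂², so v₂² = v₁² + 2(P₁ − P₂)/ρ.
v₂ = √(1.87² + 2·16200/786) = √(3.50 + 41.2) = 6.69 m/s.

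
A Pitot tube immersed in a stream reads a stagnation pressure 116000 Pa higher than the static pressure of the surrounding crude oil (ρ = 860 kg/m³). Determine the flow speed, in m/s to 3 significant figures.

At the stagnation point the flow is brought to rest, so Bernoulli gives P_stag − P_static = ½ρv².
v = √(2ΔP/ρ) = √(2·116000/860) = 16.4 m/s.

16.4 m/s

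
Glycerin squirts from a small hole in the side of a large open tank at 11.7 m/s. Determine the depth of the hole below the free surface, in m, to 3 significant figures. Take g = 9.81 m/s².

h ≈ 6.98 m

Torricelli: v = √(2gh), so h = v²/(2g).
h = 11.7²/(2·9.81) = 137/19.62 = 6.98 m.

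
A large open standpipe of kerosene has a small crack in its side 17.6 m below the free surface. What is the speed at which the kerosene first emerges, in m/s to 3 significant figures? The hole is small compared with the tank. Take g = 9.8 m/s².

18.6 m/s

Torricelli's result v = √(2gh) gives v = √(2·9.8·17.6) = 18.6 m/s.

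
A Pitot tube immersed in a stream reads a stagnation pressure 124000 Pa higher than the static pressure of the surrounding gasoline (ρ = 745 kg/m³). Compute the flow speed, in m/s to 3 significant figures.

18.2 m/s

At the stagnation point the flow is brought to rest, so Bernoulli gives P_stag − P_static = ½ρv².
v = √(2ΔP/ρ) = √(2·124000/745) = 18.2 m/s.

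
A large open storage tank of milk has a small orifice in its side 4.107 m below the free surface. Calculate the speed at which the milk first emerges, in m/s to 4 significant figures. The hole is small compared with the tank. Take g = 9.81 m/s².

v = 8.977 m/s

The surface is effectively still and both ends are open, so ½v² = gh and v = √(2·9.81·4.107) = 8.977 m/s.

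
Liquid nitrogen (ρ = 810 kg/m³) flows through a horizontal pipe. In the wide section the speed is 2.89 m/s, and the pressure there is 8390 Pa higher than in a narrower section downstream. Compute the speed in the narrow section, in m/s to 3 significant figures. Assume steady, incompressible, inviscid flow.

Horizontal Bernoulli: P₁ + ½ρv₁² = P₂ + ½ρv₂², so v₂² = v₁² + 2(P₁ − P₂)/ρ.
v₂ = √(2.89² + 2·8390/810) = √(8.35 + 20.7) = 5.39 m/s.

v₂ = 5.39 m/s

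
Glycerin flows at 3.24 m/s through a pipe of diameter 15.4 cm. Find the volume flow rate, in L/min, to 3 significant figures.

Q = A·v = 0.0186 m² × 3.24 m/s = 0.0603 m³/s.
Converting: 0.0603 m³/s × 60000 = 3620 L/min.

Q = 3620 L/min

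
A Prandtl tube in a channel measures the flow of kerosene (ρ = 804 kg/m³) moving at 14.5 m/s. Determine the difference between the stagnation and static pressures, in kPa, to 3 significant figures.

ΔP = 84.5 kPa

The dynamic pressure equals the rise in static pressure at the stagnation point: ΔP = ½ρv².
ΔP = ½·804·14.5² = 84500 Pa.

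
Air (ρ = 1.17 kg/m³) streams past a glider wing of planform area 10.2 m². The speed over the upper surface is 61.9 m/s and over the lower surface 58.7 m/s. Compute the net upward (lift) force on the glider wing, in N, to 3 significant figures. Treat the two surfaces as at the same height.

From P + ½ρv² = const at equal height, P_low − P_up = ½ρ(v_up² − v_low²).
ΔP = ½·1.17·(61.9² − 58.7²) = 226 Pa.
Lift = ΔP · A = 226 × 10.2 = 2300 N.

F ≈ 2300 N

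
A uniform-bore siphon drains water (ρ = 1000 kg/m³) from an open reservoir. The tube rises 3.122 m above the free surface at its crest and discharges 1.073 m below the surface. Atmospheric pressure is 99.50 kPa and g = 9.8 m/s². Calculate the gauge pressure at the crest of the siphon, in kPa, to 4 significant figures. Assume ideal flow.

The outlet speed comes from Torricelli: v = √(2g·1.073) = 4.586 m/s.
With constant cross-section the crest speed equals v; applying Bernoulli from the surface up to the crest, P_top = P_atm − ½ρv² − ρg·h_top.
P_top = 99500 − ½·1000·4.586² − 1000·9.8·3.122 = 58390 Pa. So P_gauge = P_top − P_atm = -41110 Pa.

-41.11 kPa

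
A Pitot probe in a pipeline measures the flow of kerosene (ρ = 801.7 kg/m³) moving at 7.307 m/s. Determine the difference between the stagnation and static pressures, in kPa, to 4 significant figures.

21.40 kPa

The dynamic pressure equals the rise in static pressure at the stagnation point: ΔP = ½ρv².
ΔP = ½·801.7·7.307² = 21400 Pa.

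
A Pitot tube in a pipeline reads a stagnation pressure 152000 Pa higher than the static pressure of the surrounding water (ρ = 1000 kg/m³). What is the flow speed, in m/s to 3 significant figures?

Bernoulli between the free stream and the stagnation point: ½ρv² = P_stag − P_static.
v = √(2ΔP/ρ) = √(2·152000/1000) = 17.4 m/s.

v = 17.4 m/s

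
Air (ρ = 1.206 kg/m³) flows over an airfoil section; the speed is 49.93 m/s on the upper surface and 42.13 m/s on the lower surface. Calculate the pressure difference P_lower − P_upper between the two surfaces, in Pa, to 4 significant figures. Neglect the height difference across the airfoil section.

ΔP ≈ 433.0 Pa

With negligible Δh, P + ½ρv² is constant, so P_low − P_up = ½ρ(v_up² − v_low²).
ΔP = ½·1.206·(49.93² − 42.13²) = 433.0 Pa.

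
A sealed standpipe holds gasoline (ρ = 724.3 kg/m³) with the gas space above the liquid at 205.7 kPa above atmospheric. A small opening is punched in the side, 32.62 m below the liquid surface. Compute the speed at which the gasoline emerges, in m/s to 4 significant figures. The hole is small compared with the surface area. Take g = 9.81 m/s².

v = 34.76 m/s

Take point 1 at the surface (v₁ ≈ 0) and point 2 at the hole (at atmospheric pressure). Bernoulli: P₁ + ρg h = P_atm + ½ρv₂².
With P₁ − P_atm = 205700 Pa, v₂ = √(2gh + 2ΔP/ρ) = √(2·9.81·32.62 + 2·205700/724.3) = 34.76 m/s.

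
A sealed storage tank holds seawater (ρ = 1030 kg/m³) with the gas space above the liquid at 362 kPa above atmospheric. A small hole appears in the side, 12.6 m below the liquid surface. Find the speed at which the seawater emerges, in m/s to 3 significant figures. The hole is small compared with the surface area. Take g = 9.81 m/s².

30.8 m/s

Take point 1 at the surface (v₁ ≈ 0) and point 2 at the hole (at atmospheric pressure). Bernoulli: P₁ + ρg h = P_atm + ½ρv₂².
With P₁ − P_atm = 362000 Pa, v₂ = √(2gh + 2ΔP/ρ) = √(2·9.81·12.6 + 2·362000/1030) = 30.8 m/s.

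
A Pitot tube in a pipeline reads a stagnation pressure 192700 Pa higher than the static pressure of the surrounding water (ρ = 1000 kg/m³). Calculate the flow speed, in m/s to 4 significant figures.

v ≈ 19.63 m/s

The dynamic pressure equals the rise in static pressure at the stagnation point: ΔP = ½ρv².
v = √(2ΔP/ρ) = √(2·192700/1000) = 19.63 m/s.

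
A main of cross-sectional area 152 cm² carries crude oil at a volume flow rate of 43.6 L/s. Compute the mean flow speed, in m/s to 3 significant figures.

v ≈ 2.87 m/s

Q = 43.6 L/s = 0.0436 m³/s.
v = Q/A = 0.0436 / 0.0152 = 2.87 m/s.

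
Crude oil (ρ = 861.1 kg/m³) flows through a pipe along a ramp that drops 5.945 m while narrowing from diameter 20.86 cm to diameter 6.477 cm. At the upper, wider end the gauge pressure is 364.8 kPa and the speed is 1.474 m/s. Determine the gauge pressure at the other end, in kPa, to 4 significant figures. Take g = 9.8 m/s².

By continuity, v₂ = v₁·A₁/A₂ = 1.474·(341.8/32.95) = 15.29 m/s.
Energy conservation along the streamline gives P₂ = P₁ − ½ρ(v₂² − v₁²) − ρg(h₂ − h₁).
P₂ = 364800 + ½·861.1·(1.474² − 15.29²) − 861.1·9.8·(−5.945) = 364800 + (-99710) − (-50170) = 315300 Pa.

P₂ ≈ 315.3 kPa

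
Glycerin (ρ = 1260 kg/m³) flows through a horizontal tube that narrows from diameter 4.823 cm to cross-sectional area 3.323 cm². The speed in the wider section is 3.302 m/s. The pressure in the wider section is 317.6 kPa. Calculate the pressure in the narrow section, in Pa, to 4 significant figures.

Mass conservation (A₁v₁ = A₂v₂) gives v₂ = 3.302 × 18.27/3.323 = 18.15 m/s.
Bernoulli (h₁ = h₂): P₁ − P₂ = ½ρ(v₂² − v₁²).
P₂ = P₁ − ½ρ(v₂² − v₁²) = 317600 − ½·1260·(18.15² − 3.302²) = 317600 − 200800 = 116800 Pa.

P₂ ≈ 116800 Pa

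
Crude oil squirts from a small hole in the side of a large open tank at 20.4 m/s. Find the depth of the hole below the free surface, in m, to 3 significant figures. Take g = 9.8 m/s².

h ≈ 21.2 m

For a small hole in a large open tank, ½v² = gh, giving h = v²/(2g).
h = 20.4²/(2·9.8) = 416/19.60 = 21.2 m.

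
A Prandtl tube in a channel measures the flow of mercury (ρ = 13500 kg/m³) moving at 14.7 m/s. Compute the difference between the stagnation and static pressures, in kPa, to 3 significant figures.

The dynamic pressure equals the rise in static pressure at the stagnation point: ΔP = ½ρv².
ΔP = ½·13500·14.7² = 1460000 Pa.

1460 kPa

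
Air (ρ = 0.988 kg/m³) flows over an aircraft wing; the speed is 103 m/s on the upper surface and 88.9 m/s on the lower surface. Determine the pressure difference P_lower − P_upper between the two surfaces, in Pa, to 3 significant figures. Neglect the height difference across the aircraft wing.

ΔP ≈ 1340 Pa

With negligible Δh, P + ½ρv² is constant, so P_low − P_up = ½ρ(v_up² − v_low²).
ΔP = ½·0.988·(103² − 88.9²) = 1340 Pa.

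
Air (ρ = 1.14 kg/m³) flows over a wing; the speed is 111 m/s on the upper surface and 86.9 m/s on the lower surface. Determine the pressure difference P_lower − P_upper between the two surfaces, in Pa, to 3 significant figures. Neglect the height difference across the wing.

2720 Pa

Bernoulli (same height): P_lower − P_upper = ½ρ(v_upper² − v_lower²).
ΔP = ½·1.14·(111² − 86.9²) = 2720 Pa.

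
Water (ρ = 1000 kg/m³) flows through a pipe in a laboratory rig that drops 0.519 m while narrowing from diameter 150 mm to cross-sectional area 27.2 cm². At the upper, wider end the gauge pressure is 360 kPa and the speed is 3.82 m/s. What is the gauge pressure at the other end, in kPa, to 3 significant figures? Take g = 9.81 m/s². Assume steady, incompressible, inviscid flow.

P₂ ≈ 64.4 kPa

Continuity gives A₁v₁ = A₂v₂, so v₂ = (177 cm²)/(27.2 cm²) × 3.82 m/s = 24.8 m/s.
Applying Bernoulli between the two ends and solving for P₂: P₂ = P₁ + ½ρ(v₁² − v₂²) − ρgΔh.
P₂ = 360000 + ½·1000·(3.82² − 24.8²) − 1000·9.81·(−0.519) = 360000 + (-301000) − (-5090) = 64400 Pa.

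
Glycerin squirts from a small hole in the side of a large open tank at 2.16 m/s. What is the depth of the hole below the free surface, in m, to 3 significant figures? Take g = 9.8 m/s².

For a small hole in a large open tank, ½v² = gh, giving h = v²/(2g).
h = 2.16²/(2·9.8) = 4.67/19.60 = 0.238 m.

h = 0.238 m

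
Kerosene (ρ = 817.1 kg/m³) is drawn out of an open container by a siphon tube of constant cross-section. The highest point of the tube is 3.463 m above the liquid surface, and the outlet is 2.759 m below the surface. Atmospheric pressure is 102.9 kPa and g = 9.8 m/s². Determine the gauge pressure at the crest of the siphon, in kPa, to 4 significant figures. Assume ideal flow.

The outlet speed comes from Torricelli: v = √(2g·2.759) = 7.354 m/s.
With constant cross-section the crest speed equals v; applying Bernoulli from the surface up to the crest, P_top = P_atm − ½ρv² − ρg·h_top.
P_top = 102900 − ½·817.1·7.354² − 817.1·9.8·3.463 = 53080 Pa. So P_gauge = P_top − P_atm = -49820 Pa.

P_gauge ≈ -49.82 kPa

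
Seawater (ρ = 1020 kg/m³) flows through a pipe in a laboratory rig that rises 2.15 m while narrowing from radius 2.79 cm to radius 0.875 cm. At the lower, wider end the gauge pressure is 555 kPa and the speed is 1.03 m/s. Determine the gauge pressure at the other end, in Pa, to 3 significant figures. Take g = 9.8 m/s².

478000 Pa

Continuity gives A₁v₁ = A₂v₂, so v₂ = (24.5 cm²)/(2.41 cm²) × 1.03 m/s = 10.5 m/s.
Bernoulli: P₁ + ½ρv₁² + ρg h₁ = P₂ + ½ρv₂² + ρg h₂, so P₂ = P₁ + ½ρ(v₁² − v₂²) − ρg(h₂ − h₁).
P₂ = 555000 + ½·1020·(1.03² − 10.5²) − 1020·9.8·(+2.15) = 555000 + (-55400) − (21500) = 478000 Pa.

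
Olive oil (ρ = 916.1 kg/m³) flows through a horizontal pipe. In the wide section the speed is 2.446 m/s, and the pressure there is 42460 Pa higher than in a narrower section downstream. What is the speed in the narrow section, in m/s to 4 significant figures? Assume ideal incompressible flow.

Along the level pipe P + ½ρv² is conserved, hence v₂² = v₁² + 2(P₁ − P₂)/ρ.
v₂ = √(2.446² + 2·42460/916.1) = √(5.983 + 92.70) = 9.934 m/s.

v₂ = 9.934 m/s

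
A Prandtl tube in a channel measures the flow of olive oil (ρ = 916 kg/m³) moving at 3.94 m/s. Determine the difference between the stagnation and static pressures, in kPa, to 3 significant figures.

ΔP ≈ 7.11 kPa

At the stagnation point the flow is brought to rest, so Bernoulli gives P_stag − P_static = ½ρv².
ΔP = ½·916·3.94² = 7110 Pa.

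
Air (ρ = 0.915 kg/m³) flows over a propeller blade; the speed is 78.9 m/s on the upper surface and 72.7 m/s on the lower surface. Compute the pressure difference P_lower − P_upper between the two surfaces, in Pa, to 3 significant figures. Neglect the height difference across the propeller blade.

The pressure is lower where the speed is higher: ΔP = ½ρ(v_up² − v_low²).
ΔP = ½·0.915·(78.9² − 72.7²) = 430 Pa.

430 Pa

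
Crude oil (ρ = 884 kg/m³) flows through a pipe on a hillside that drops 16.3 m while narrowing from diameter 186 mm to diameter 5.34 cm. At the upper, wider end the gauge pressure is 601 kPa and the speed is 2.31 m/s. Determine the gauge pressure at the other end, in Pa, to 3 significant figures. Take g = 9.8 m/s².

397000 Pa

The volume flow rate is constant, so v₂ = (A₁/A₂)v₁ = (272/22.4)·2.31 = 28.0 m/s.
Applying Bernoulli between the two ends and solving for P₂: P₂ = P₁ + ½ρ(v₁² − v₂²) − ρgΔh.
P₂ = 601000 + ½·884·(2.31² − 28.0²) − 884·9.8·(−16.3) = 601000 + (-345000) − (-141000) = 397000 Pa.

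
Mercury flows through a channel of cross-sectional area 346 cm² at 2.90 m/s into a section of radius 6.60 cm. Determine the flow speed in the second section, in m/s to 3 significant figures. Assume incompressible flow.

v₂ = 7.33 m/s

Mass conservation (A₁v₁ = A₂v₂) gives v₂ = 2.90 × 346/137 = 7.33 m/s.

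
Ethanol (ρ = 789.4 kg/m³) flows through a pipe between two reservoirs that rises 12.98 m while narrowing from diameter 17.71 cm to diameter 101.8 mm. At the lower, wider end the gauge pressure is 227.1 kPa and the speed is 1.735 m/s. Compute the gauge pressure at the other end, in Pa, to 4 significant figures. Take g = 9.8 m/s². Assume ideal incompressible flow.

P₂ ≈ 117000 Pa

Continuity gives A₁v₁ = A₂v₂, so v₂ = (246.3 cm²)/(81.39 cm²) × 1.735 m/s = 5.251 m/s.
Applying Bernoulli between the two ends and solving for P₂: P₂ = P₁ + ½ρ(v₁² − v₂²) − ρgΔh.
P₂ = 227100 + ½·789.4·(1.735² − 5.251²) − 789.4·9.8·(+12.98) = 227100 + (-9695) − (100400) = 117000 Pa.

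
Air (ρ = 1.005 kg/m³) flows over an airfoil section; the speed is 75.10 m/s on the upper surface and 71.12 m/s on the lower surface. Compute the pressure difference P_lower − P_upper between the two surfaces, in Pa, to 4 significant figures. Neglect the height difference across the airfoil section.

Bernoulli (same height): P_lower − P_upper = ½ρ(v_upper² − v_lower²).
ΔP = ½·1.005·(75.10² − 71.12²) = 292.4 Pa.

ΔP ≈ 292.4 Pa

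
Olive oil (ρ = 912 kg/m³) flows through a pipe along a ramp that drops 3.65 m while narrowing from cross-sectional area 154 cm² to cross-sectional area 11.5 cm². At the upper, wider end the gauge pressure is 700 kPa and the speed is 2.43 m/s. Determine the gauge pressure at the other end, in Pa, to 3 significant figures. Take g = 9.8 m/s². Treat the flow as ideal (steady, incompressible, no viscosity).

Mass conservation (A₁v₁ = A₂v₂) gives v₂ = 2.43 × 154/11.5 = 32.5 m/s.
Bernoulli: P₁ + ½ρv₁² + ρg h₁ = P₂ + ½ρv₂² + ρg h₂, so P₂ = P₁ + ½ρ(v₁² − v₂²) − ρg(h₂ − h₁).
P₂ = 700000 + ½·912·(2.43² − 32.5²) − 912·9.8·(−3.65) = 700000 + (-480000) − (-32600) = 252000 Pa.

P₂ = 252000 Pa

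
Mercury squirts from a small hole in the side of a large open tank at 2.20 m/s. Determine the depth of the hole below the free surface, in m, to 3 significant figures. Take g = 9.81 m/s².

Torricelli: v = √(2gh), so h = v²/(2g).
h = 2.20²/(2·9.81) = 4.84/19.62 = 0.247 m.

0.247 m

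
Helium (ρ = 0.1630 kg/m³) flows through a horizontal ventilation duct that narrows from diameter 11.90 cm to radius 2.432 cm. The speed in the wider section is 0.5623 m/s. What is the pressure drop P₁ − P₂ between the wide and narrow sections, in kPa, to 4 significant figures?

The volume flow rate is constant, so v₂ = (A₁/A₂)v₁ = (111.2/18.58)·0.5623 = 3.366 m/s.
The pipe is horizontal, so Bernoulli reduces to P₁ + ½ρv₁² = P₂ + ½ρv₂².
P₁ − P₂ = ½·0.1630·(3.366² − 0.5623²) = ½·0.1630·11.01 = 0.8975 Pa.

ΔP ≈ 0.0008975 kPa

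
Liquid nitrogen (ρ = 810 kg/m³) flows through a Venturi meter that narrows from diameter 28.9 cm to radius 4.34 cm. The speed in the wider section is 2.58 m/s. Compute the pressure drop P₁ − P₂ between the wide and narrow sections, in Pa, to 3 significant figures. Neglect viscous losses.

Mass conservation (A₁v₁ = A₂v₂) gives v₂ = 2.58 × 656/59.2 = 28.6 m/s.
The pipe is horizontal, so Bernoulli reduces to P₁ + ½ρv₁² = P₂ + ½ρv₂².
P₁ − P₂ = ½·810·(28.6² − 2.58²) = ½·810·811 = 329000 Pa.

329000 Pa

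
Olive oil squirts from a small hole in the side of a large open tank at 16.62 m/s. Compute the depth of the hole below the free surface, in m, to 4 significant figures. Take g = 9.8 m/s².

For a small hole in a large open tank, ½v² = gh, giving h = v²/(2g).
h = 16.62²/(2·9.8) = 276.2/19.60 = 14.09 m.

h = 14.09 m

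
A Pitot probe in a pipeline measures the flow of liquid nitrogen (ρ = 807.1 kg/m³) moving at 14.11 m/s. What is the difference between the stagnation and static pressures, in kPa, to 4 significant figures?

80.34 kPa

The dynamic pressure equals the rise in static pressure at the stagnation point: ΔP = ½ρv².
ΔP = ½·807.1·14.11² = 80340 Pa.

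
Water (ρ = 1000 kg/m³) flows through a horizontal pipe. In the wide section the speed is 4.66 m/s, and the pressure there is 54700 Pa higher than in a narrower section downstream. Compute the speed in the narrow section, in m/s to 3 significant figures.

With h₁ = h₂, rearranging Bernoulli gives v₂ = √(v₁² + 2ΔP/ρ).
v₂ = √(4.66² + 2·54700/1000) = √(21.7 + 109) = 11.5 m/s.

v₂ = 11.5 m/s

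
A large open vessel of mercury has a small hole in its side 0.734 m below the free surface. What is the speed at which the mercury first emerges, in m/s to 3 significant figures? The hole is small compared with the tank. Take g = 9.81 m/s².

Bernoulli from surface to hole (P equal, v_surface ≈ 0): v = √(2gh) = √(2×9.81×0.734) = 3.79 m/s.

v ≈ 3.79 m/s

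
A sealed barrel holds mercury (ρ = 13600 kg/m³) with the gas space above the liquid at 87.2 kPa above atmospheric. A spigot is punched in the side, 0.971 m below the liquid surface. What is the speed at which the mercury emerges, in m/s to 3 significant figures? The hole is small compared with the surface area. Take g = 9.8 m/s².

5.64 m/s

Take point 1 at the surface (v₁ ≈ 0) and point 2 at the hole (at atmospheric pressure). Bernoulli: P₁ + ρg h = P_atm + ½ρv₂².
With P₁ − P_atm = 87200 Pa, v₂ = √(2gh + 2ΔP/ρ) = √(2·9.8·0.971 + 2·87200/13600) = 5.64 m/s.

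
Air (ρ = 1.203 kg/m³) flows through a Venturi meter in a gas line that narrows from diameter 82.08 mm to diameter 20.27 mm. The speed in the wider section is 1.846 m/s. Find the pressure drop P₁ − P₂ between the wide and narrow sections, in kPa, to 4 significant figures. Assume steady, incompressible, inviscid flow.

Mass conservation (A₁v₁ = A₂v₂) gives v₂ = 1.846 × 52.91/3.227 = 30.27 m/s.
Along the horizontal streamline, P + ½ρv² is constant.
P₁ − P₂ = ½·1.203·(30.27² − 1.846²) = ½·1.203·912.8 = 549.1 Pa.

ΔP ≈ 0.5491 kPa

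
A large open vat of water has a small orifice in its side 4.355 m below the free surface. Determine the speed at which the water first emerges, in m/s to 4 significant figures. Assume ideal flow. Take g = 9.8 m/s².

v ≈ 9.239 m/s

Torricelli's result v = √(2gh) gives v = √(2·9.8·4.355) = 9.239 m/s.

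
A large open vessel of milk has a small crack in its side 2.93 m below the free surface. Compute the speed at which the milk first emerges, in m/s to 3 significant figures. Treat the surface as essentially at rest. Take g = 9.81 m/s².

v ≈ 7.58 m/s

Bernoulli from surface to hole (P equal, v_surface ≈ 0): v = √(2gh) = √(2×9.81×2.93) = 7.58 m/s.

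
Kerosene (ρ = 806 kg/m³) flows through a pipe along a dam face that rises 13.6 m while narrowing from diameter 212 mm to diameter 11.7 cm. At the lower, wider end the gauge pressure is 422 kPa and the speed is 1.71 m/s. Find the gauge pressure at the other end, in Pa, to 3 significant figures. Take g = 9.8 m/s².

By continuity, v₂ = v₁·A₁/A₂ = 1.71·(353/108) = 5.61 m/s.
Bernoulli: P₁ + ½ρv₁² + ρg h₁ = P₂ + ½ρv₂² + ρg h₂, so P₂ = P₁ + ½ρ(v₁² − v₂²) − ρg(h₂ − h₁).
P₂ = 422000 + ½·806·(1.71² − 5.61²) − 806·9.8·(+13.6) = 422000 + (-11500) − (107000) = 303000 Pa.

P₂ ≈ 303000 Pa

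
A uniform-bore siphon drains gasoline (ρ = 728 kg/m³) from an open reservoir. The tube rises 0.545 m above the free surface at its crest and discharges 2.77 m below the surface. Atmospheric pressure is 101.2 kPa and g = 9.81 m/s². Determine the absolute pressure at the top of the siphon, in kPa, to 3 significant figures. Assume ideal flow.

Bernoulli surface→outlet gives ½v² = g·h_out, so v = √(2·9.81·2.77) = 7.37 m/s.
Continuity keeps v the same throughout the tube; from surface to crest, P_atm + 0 = P_top + ½ρv² + ρg·h_top.
P_top = 101200 − ½·728·7.37² − 728·9.81·0.545 = 77500 Pa.

P_top = 77.5 kPa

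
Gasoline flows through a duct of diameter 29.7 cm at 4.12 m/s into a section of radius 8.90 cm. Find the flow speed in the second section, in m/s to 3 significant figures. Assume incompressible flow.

Continuity gives A₁v₁ = A₂v₂, so v₂ = (693 cm²)/(249 cm²) × 4.12 m/s = 11.5 m/s.

v₂ = 11.5 m/s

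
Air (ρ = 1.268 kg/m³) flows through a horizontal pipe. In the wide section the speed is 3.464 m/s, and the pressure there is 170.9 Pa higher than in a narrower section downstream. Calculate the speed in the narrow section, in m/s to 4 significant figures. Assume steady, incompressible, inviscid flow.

Horizontal Bernoulli: P₁ + ½ρv₁² = P₂ + ½ρv₂², so v₂² = v₁² + 2(P₁ − P₂)/ρ.
v₂ = √(3.464² + 2·170.9/1.268) = √(12.00 + 269.6) = 16.78 m/s.

v₂ = 16.78 m/s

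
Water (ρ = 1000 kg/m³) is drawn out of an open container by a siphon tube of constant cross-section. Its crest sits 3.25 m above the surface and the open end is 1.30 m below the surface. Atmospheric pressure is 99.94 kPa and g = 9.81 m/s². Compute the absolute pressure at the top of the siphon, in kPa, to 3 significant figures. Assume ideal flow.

P_top ≈ 55.3 kPa

From the surface to the outlet (both open to atmosphere, surface at rest): v = √(2g·h_out) = √(2·9.81·1.30) = 5.05 m/s.
The bore is uniform, so the speed at the crest is the same v. Bernoulli surface→crest: P_atm = P_top + ½ρv² + ρg·h_top.
P_top = 99940 − ½·1000·5.05² − 1000·9.81·3.25 = 55300 Pa.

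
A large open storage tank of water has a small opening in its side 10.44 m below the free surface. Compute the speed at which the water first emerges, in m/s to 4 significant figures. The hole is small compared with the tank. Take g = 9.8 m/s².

14.30 m/s

With the surface at rest and both surface and jet at atmospheric pressure, Bernoulli gives ρg h = ½ρv², so v = √(2gh) = √(2·9.8·10.44) = 14.30 m/s.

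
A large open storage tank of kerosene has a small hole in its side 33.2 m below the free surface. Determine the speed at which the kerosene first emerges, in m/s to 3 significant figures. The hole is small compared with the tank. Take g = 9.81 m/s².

The surface is effectively still and both ends are open, so ½v² = gh and v = √(2·9.81·33.2) = 25.5 m/s.

v ≈ 25.5 m/s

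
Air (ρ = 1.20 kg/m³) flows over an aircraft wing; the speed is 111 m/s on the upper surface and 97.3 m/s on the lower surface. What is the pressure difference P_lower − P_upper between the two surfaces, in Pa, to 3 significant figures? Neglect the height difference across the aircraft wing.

ΔP ≈ 1710 Pa

The pressure is lower where the speed is higher: ΔP = ½ρ(v_up² − v_low²).
ΔP = ½·1.20·(111² − 97.3²) = 1710 Pa.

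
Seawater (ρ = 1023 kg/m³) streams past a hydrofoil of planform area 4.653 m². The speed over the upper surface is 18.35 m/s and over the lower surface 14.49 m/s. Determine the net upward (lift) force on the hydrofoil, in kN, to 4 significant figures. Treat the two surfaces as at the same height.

From P + ½ρv² = const at equal height, P_low − P_up = ½ρ(v_up² − v_low²).
ΔP = ½·1023·(18.35² − 14.49²) = 64840 Pa.
Lift = ΔP · A = 64840 × 4.653 = 301700 N.

F = 301.7 kN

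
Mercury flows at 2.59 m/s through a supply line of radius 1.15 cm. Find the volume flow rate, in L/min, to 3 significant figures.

Q = A·v = 0.000415 m² × 2.59 m/s = 0.00108 m³/s.
Converting: 0.00108 m³/s × 60000 = 64.6 L/min.

Q ≈ 64.6 L/min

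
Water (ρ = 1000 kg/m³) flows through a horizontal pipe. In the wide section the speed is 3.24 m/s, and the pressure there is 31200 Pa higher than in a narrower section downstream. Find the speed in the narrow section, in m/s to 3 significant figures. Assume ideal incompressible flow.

Along the level pipe P + ½ρv² is conserved, hence v₂² = v₁² + 2(P₁ − P₂)/ρ.
v₂ = √(3.24² + 2·31200/1000) = √(10.5 + 62.4) = 8.54 m/s.

8.54 m/s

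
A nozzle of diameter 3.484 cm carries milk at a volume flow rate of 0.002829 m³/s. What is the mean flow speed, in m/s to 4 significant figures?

v ≈ 2.967 m/s

Q = 0.002829 m³/s = 0.002829 m³/s.
v = Q/A = 0.002829 / 0.0009533 = 2.967 m/s.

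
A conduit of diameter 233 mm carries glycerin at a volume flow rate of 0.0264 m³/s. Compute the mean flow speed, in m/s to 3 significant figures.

v = 0.619 m/s

Q = 0.0264 m³/s = 0.0264 m³/s.
v = Q/A = 0.0264 / 0.0426 = 0.619 m/s.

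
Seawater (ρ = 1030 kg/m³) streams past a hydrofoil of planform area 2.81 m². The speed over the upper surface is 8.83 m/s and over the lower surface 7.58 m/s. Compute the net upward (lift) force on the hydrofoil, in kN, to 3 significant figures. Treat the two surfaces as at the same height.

The faster flow above has the lower pressure; Bernoulli (same height) gives ΔP = ½ρ(v_up² − v_low²).
ΔP = ½·1030·(8.83² − 7.58²) = 10600 Pa.
Lift = ΔP · A = 10600 × 2.81 = 29700 N.

29.7 kN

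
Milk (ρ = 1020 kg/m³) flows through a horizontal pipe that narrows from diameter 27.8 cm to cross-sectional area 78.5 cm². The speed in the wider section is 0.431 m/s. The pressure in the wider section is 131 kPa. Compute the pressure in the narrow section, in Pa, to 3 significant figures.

The volume flow rate is constant, so v₂ = (A₁/A₂)v₁ = (607/78.5)·0.431 = 3.33 m/s.
Bernoulli (h₁ = h₂): P₁ − P₂ = ½ρ(v₂² − v₁²).
P₂ = P₁ − ½ρ(v₂² − v₁²) = 131000 − ½·1020·(3.33² − 0.431²) = 131000 − 5570 = 125000 Pa.

125000 Pa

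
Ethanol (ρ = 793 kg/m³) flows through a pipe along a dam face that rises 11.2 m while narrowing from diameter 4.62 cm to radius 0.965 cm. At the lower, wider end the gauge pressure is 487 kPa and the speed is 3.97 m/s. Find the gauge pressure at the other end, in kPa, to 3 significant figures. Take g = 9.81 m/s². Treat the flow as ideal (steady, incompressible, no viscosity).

P₂ ≈ 201 kPa

Mass conservation (A₁v₁ = A₂v₂) gives v₂ = 3.97 × 16.8/2.93 = 22.7 m/s.
Applying Bernoulli between the two ends and solving for P₂: P₂ = P₁ + ½ρ(v₁² − v₂²) − ρgΔh.
P₂ = 487000 + ½·793·(3.97² − 22.7²) − 793·9.81·(+11.2) = 487000 + (-199000) − (87100) = 201000 Pa.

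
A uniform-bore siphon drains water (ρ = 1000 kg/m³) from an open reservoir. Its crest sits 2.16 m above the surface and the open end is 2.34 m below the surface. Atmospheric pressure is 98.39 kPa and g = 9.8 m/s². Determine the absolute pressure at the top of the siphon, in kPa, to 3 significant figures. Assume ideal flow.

P_top = 54.3 kPa

The outlet speed comes from Torricelli: v = √(2g·2.34) = 6.77 m/s.
Continuity keeps v the same throughout the tube; from surface to crest, P_atm + 0 = P_top + ½ρv² + ρg·h_top.
P_top = 98390 − ½·1000·6.77² − 1000·9.8·2.16 = 54300 Pa.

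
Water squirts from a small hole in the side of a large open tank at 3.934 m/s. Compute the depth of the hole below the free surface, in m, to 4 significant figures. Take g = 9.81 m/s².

0.7888 m

Inverting v = √(2gh) gives h = v² / 2g.
h = 3.934²/(2·9.81) = 15.48/19.62 = 0.7888 m.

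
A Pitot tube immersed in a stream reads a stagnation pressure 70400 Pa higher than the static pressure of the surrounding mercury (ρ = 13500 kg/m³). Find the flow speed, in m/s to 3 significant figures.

3.23 m/s

Bernoulli between the free stream and the stagnation point: ½ρv² = P_stag − P_static.
v = √(2ΔP/ρ) = √(2·70400/13500) = 3.23 m/s.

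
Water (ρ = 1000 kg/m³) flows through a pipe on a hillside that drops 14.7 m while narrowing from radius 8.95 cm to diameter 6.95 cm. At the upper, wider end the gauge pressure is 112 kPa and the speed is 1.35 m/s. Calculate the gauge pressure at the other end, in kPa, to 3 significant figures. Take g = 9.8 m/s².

Continuity gives A₁v₁ = A₂v₂, so v₂ = (252 cm²)/(37.9 cm²) × 1.35 m/s = 8.96 m/s.
Bernoulli: P₁ + ½ρv₁² + ρg h₁ = P₂ + ½ρv₂² + ρg h₂, so P₂ = P₁ + ½ρ(v₁² − v₂²) − ρg(h₂ − h₁).
P₂ = 112000 + ½·1000·(1.35² − 8.96²) − 1000·9.8·(−14.7) = 112000 + (-39200) − (-144000) = 217000 Pa.

217 kPa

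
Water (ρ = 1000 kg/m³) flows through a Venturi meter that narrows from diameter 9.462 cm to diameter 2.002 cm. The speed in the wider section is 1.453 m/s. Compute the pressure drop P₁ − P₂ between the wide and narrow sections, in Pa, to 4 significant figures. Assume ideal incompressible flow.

ΔP ≈ 525700 Pa

Continuity gives A₁v₁ = A₂v₂, so v₂ = (70.32 cm²)/(3.148 cm²) × 1.453 m/s = 32.46 m/s.
With no height change, Bernoulli's equation is P₁ + ½ρv₁² = P₂ + ½ρv₂².
P₁ − P₂ = ½·1000·(32.46² − 1.453²) = ½·1000·1051 = 525700 Pa.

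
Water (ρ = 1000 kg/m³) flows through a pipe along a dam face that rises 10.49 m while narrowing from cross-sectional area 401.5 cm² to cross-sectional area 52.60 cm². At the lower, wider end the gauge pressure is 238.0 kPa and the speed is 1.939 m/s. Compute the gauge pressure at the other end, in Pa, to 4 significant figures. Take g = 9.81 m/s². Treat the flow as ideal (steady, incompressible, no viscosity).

By continuity, v₂ = v₁·A₁/A₂ = 1.939·(401.5/52.60) = 14.80 m/s.
Energy conservation along the streamline gives P₂ = P₁ − ½ρ(v₂² − v₁²) − ρg(h₂ − h₁).
P₂ = 238000 + ½·1000·(1.939² − 14.80²) − 1000·9.81·(+10.49) = 238000 + (-107600) − (102900) = 27440 Pa.

P₂ = 27440 Pa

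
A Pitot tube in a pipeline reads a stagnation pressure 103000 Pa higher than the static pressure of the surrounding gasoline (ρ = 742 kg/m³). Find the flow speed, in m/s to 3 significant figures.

The dynamic pressure equals the rise in static pressure at the stagnation point: ΔP = ½ρv².
v = √(2ΔP/ρ) = √(2·103000/742) = 16.7 m/s.

v ≈ 16.7 m/s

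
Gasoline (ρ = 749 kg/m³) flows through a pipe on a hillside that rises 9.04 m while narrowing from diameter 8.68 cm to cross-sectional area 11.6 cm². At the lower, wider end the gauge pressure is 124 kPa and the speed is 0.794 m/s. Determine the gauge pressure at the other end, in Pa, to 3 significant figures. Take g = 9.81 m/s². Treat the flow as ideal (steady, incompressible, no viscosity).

P₂ ≈ 51700 Pa

The volume flow rate is constant, so v₂ = (A₁/A₂)v₁ = (59.2/11.6)·0.794 = 4.05 m/s.
Energy conservation along the streamline gives P₂ = P₁ − ½ρ(v₂² − v₁²) − ρg(h₂ − h₁).
P₂ = 124000 + ½·749·(0.794² − 4.05²) − 749·9.81·(+9.04) = 124000 + (-5910) − (66400) = 51700 Pa.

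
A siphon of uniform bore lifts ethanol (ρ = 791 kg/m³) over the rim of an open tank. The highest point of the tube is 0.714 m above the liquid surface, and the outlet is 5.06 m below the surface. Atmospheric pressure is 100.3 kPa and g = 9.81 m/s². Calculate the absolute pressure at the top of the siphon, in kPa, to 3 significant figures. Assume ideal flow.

55.5 kPa

Bernoulli surface→outlet gives ½v² = g·h_out, so v = √(2·9.81·5.06) = 9.96 m/s.
With constant cross-section the crest speed equals v; applying Bernoulli from the surface up to the crest, P_top = P_atm − ½ρv² − ρg·h_top.
P_top = 100300 − ½·791·9.96² − 791·9.81·0.714 = 55500 Pa.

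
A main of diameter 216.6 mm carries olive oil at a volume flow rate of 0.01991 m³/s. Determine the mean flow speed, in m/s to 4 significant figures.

v ≈ 0.5403 m/s

Q = 0.01991 m³/s = 0.01991 m³/s.
v = Q/A = 0.01991 / 0.03685 = 0.5403 m/s.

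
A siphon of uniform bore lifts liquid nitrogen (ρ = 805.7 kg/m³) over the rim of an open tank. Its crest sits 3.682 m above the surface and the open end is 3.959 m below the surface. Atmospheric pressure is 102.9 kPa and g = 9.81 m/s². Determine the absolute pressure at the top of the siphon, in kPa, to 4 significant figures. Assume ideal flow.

Bernoulli surface→outlet gives ½v² = g·h_out, so v = √(2·9.81·3.959) = 8.813 m/s.
With constant cross-section the crest speed equals v; applying Bernoulli from the surface up to the crest, P_top = P_atm − ½ρv² − ρg·h_top.
P_top = 102900 − ½·805.7·8.813² − 805.7·9.81·3.682 = 42510 Pa.

P_top ≈ 42.51 kPa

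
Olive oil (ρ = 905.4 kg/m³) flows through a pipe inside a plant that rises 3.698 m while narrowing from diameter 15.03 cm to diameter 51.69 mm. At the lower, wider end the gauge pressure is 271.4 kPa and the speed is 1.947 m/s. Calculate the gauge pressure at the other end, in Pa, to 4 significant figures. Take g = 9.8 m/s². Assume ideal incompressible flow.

Continuity gives A₁v₁ = A₂v₂, so v₂ = (177.4 cm²)/(20.98 cm²) × 1.947 m/s = 16.46 m/s.
Energy conservation along the streamline gives P₂ = P₁ − ½ρ(v₂² − v₁²) − ρg(h₂ − h₁).
P₂ = 271400 + ½·905.4·(1.947² − 16.46²) − 905.4·9.8·(+3.698) = 271400 + (-121000) − (32810) = 117600 Pa.

P₂ = 117600 Pa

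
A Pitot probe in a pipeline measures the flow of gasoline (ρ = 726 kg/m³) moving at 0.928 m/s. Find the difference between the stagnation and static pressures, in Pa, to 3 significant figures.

313 Pa

The dynamic pressure equals the rise in static pressure at the stagnation point: ΔP = ½ρv².
ΔP = ½·726·0.928² = 313 Pa.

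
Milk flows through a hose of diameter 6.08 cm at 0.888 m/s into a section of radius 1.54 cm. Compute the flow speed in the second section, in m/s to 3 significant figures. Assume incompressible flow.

v₂ ≈ 3.46 m/s

By continuity, v₂ = v₁·A₁/A₂ = 0.888·(29.0/7.45) = 3.46 m/s.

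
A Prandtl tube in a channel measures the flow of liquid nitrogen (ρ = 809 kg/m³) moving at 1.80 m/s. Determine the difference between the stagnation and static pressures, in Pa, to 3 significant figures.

The dynamic pressure equals the rise in static pressure at the stagnation point: ΔP = ½ρv².
ΔP = ½·809·1.80² = 1310 Pa.

1310 Pa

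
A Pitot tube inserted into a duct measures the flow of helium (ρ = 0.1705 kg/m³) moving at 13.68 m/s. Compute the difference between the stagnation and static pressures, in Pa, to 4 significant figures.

ΔP ≈ 15.95 Pa

Bernoulli between the free stream and the stagnation point: ½ρv² = P_stag − P_static.
ΔP = ½·0.1705·13.68² = 15.95 Pa.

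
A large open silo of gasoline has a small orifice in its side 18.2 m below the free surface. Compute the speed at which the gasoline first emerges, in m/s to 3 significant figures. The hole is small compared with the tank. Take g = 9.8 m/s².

Torricelli's result v = √(2gh) gives v = √(2·9.8·18.2) = 18.9 m/s.

v = 18.9 m/s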